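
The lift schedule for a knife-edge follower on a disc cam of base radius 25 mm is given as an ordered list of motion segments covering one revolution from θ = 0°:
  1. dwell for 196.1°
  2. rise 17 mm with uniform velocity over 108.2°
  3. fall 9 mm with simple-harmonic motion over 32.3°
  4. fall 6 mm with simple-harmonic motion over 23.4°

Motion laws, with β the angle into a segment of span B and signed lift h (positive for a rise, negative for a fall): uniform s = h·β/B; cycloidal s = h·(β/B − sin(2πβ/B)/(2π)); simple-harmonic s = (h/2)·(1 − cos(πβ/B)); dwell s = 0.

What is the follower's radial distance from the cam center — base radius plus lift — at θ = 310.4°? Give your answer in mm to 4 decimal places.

seg 1 [0°–196.1°] dwell: s stays 0.0000
seg 2 [196.1°–304.3°] uniform, h=17: full span → s += 17 → s = 17.0000
seg 3 [304.3°–336.6°] simple-harmonic, h=-9: θ=310.4° here. β=6.1, B=32.3. -9/2·(1 − cos(π·0.1889)) = -0.7691 → s = 16.2309
radial distance = base radius + s = 25 + 16.2309 = 41.2309

41.2309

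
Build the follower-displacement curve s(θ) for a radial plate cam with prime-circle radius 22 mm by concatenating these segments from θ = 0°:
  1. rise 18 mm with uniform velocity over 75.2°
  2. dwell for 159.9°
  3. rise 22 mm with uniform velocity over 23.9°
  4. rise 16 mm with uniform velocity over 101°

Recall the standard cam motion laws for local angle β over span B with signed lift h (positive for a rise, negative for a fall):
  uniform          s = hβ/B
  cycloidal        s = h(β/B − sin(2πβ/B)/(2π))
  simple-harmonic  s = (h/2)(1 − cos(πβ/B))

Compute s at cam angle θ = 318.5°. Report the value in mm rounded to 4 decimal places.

seg 1 [0°–75.2°] uniform, h=18: full span → s += 18 → s = 18.0000
seg 2 [75.2°–235.1°] dwell: s stays 18.0000
seg 3 [235.1°–259°] uniform, h=22: full span → s += 22 → s = 40.0000
seg 4 [259°–360°] uniform, h=16: θ=318.5° here. β=59.5, B=101. 16·59.5/101 = 9.4257 → s = 49.4257

49.4257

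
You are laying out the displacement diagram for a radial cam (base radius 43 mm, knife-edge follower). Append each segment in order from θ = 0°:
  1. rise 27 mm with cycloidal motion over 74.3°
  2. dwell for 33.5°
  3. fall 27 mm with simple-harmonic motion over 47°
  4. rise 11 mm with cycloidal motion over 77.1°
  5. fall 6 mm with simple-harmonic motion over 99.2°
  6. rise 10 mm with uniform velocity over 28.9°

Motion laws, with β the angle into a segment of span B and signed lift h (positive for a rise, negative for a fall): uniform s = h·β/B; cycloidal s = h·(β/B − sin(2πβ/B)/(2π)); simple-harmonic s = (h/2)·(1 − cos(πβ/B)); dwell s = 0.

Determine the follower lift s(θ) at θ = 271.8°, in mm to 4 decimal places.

seg 1 [0°–74.3°] cycloidal, h=27: full span → s += 27 → s = 27.0000
seg 2 [74.3°–107.8°] dwell: s stays 27.0000
seg 3 [107.8°–154.8°] simple-harmonic, h=-27: full span → s += -27 → s = 0.0000
seg 4 [154.8°–231.9°] cycloidal, h=11: full span → s += 11 → s = 11.0000
seg 5 [231.9°–331.1°] simple-harmonic, h=-6: θ=271.8° here. β=39.9, B=99.2. -6/2·(1 − cos(π·0.4022)) = -2.0929 → s = 8.9071

8.9071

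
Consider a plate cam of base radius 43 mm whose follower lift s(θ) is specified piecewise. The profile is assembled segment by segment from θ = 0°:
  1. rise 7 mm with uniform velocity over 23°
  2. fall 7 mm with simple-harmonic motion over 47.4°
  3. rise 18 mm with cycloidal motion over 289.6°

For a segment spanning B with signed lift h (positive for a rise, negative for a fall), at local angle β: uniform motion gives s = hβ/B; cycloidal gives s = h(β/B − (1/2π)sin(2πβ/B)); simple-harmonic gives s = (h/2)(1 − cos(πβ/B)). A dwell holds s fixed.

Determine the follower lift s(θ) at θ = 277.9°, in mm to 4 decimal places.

seg 1 [0°–23°] uniform, h=7: full span → s += 7 → s = 7.0000
seg 2 [23°–70.4°] simple-harmonic, h=-7: full span → s += -7 → s = 0.0000
seg 3 [70.4°–360°] cycloidal, h=18: θ=277.9° here. β=207.5, B=289.6. 18·(0.7165 − sin(2π·0.7165)/(2π)) = 15.6987 → s = 15.6987

15.6987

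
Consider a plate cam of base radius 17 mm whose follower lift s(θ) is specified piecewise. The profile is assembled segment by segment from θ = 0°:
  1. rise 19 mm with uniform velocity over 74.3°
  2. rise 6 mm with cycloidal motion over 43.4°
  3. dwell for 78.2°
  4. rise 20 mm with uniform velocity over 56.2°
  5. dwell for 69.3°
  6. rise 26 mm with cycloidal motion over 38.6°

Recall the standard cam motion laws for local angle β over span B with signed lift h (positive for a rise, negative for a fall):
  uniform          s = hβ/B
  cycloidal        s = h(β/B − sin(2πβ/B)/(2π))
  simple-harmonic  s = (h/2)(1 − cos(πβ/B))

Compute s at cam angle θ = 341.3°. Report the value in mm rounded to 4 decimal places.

seg 1 [0°–74.3°] uniform, h=19: full span → s += 19 → s = 19.0000
seg 2 [74.3°–117.7°] cycloidal, h=6: full span → s += 6 → s = 25.0000
seg 3 [117.7°–195.9°] dwell: s stays 25.0000
seg 4 [195.9°–252.1°] uniform, h=20: full span → s += 20 → s = 45.0000
seg 5 [252.1°–321.4°] dwell: s stays 45.0000
seg 6 [321.4°–360°] cycloidal, h=26: θ=341.3° here. β=19.9, B=38.6. 26·(0.5155 − sin(2π·0.5155)/(2π)) = 13.8076 → s = 58.8076

58.8076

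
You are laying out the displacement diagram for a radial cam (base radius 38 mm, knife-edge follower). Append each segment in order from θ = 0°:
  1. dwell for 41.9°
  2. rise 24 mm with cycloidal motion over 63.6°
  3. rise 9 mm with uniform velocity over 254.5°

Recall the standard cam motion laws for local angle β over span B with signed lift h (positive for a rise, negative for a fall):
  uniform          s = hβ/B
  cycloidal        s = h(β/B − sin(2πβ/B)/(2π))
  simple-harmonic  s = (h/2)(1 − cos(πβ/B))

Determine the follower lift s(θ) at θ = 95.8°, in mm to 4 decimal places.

seg 1 [0°–41.9°] dwell: s stays 0.0000
seg 2 [41.9°–105.5°] cycloidal, h=24: θ=95.8° here. β=53.9, B=63.6. 24·(0.8475 − sin(2π·0.8475)/(2π)) = 23.4649 → s = 23.4649

23.4649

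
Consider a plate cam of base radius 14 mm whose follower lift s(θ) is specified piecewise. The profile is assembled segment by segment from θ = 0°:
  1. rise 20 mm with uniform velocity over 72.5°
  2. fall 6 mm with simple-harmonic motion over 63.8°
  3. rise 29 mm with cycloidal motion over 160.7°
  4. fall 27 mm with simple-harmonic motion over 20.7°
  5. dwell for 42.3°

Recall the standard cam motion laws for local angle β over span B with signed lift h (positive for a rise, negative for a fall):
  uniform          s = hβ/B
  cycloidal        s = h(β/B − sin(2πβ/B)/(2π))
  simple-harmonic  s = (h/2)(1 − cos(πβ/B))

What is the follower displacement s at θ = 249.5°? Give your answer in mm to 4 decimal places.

seg 1 [0°–72.5°] uniform, h=20: full span → s += 20 → s = 20.0000
seg 2 [72.5°–136.3°] simple-harmonic, h=-6: full span → s += -6 → s = 14.0000
seg 3 [136.3°–297°] cycloidal, h=29: θ=249.5° here. β=113.2, B=160.7. 29·(0.7044 − sin(2π·0.7044)/(2π)) = 24.8556 → s = 38.8556

38.8556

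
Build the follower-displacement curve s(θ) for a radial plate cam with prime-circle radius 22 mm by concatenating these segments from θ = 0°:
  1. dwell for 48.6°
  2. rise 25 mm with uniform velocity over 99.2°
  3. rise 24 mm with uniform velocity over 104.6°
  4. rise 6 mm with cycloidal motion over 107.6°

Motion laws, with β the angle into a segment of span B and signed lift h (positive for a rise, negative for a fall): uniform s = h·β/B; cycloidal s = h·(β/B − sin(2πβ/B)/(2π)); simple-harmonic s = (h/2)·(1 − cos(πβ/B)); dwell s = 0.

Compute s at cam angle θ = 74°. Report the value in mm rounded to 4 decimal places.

seg 1 [0°–48.6°] dwell: s stays 0.0000
seg 2 [48.6°–147.8°] uniform, h=25: θ=74° here. β=25.4, B=99.2. 25·25.4/99.2 = 6.4012 → s = 6.4012

6.4012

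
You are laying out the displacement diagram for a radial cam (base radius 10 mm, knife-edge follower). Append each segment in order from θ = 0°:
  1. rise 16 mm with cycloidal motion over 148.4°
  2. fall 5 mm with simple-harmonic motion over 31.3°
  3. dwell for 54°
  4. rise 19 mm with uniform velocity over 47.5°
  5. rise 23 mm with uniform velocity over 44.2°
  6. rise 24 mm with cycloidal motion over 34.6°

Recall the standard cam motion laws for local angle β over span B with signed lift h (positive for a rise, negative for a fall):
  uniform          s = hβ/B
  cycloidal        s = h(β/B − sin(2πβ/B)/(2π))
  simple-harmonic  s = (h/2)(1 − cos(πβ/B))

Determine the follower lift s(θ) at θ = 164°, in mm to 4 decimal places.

seg 1 [0°–148.4°] cycloidal, h=16: full span → s += 16 → s = 16.0000
seg 2 [148.4°–179.7°] simple-harmonic, h=-5: θ=164° here. β=15.6, B=31.3. -5/2·(1 − cos(π·0.4984)) = -2.4875 → s = 13.5125

13.5125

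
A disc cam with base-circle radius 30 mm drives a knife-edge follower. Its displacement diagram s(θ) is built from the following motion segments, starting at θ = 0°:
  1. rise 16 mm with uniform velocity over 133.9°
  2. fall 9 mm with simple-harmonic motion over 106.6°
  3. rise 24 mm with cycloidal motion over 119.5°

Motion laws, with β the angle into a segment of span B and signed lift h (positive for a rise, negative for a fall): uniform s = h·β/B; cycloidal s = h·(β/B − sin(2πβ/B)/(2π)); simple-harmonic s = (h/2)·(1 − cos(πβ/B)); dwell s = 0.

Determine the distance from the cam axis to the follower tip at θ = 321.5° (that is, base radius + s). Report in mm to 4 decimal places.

seg 1 [0°–133.9°] uniform, h=16: full span → s += 16 → s = 16.0000
seg 2 [133.9°–240.5°] simple-harmonic, h=-9: full span → s += -9 → s = 7.0000
seg 3 [240.5°–360°] cycloidal, h=24: θ=321.5° here. β=81, B=119.5. 24·(0.6778 − sin(2π·0.6778)/(2π)) = 19.7014 → s = 26.7014
radial distance = base radius + s = 30 + 26.7014 = 56.7014

56.7014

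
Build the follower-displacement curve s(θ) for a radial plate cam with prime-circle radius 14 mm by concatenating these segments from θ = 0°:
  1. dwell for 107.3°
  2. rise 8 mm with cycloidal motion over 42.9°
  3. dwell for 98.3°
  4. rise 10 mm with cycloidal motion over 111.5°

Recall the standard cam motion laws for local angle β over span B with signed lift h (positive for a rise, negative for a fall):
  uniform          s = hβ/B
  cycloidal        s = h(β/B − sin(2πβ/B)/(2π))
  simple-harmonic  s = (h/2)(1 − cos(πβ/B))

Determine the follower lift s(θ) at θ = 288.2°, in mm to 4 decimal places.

seg 1 [0°–107.3°] dwell: s stays 0.0000
seg 2 [107.3°–150.2°] cycloidal, h=8: full span → s += 8 → s = 8.0000
seg 3 [150.2°–248.5°] dwell: s stays 8.0000
seg 4 [248.5°–360°] cycloidal, h=10: θ=288.2° here. β=39.7, B=111.5. 10·(0.3561 − sin(2π·0.3561)/(2π)) = 2.3095 → s = 10.3095

10.3095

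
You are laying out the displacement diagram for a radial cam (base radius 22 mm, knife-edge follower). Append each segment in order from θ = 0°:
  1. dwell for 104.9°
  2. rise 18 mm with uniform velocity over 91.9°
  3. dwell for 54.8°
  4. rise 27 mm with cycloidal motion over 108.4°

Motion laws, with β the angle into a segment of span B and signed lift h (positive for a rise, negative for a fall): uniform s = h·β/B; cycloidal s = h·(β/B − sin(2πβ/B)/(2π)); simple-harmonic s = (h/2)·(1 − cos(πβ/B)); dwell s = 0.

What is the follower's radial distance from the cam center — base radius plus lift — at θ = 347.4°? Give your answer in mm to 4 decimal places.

seg 1 [0°–104.9°] dwell: s stays 0.0000
seg 2 [104.9°–196.8°] uniform, h=18: full span → s += 18 → s = 18.0000
seg 3 [196.8°–251.6°] dwell: s stays 18.0000
seg 4 [251.6°–360°] cycloidal, h=27: θ=347.4° here. β=95.8, B=108.4. 27·(0.8838 − sin(2π·0.8838)/(2π)) = 26.7284 → s = 44.7284
radial distance = base radius + s = 22 + 44.7284 = 66.7284

66.7284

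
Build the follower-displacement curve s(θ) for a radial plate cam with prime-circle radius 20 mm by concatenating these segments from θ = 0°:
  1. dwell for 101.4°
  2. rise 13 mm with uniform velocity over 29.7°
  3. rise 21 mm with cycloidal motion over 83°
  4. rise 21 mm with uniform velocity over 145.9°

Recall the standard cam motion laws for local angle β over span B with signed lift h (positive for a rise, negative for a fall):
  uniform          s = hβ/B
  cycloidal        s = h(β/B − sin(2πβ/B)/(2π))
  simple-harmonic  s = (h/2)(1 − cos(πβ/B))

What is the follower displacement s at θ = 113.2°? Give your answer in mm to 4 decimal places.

seg 1 [0°–101.4°] dwell: s stays 0.0000
seg 2 [101.4°–131.1°] uniform, h=13: θ=113.2° here. β=11.8, B=29.7. 13·11.8/29.7 = 5.1650 → s = 5.1650

5.1650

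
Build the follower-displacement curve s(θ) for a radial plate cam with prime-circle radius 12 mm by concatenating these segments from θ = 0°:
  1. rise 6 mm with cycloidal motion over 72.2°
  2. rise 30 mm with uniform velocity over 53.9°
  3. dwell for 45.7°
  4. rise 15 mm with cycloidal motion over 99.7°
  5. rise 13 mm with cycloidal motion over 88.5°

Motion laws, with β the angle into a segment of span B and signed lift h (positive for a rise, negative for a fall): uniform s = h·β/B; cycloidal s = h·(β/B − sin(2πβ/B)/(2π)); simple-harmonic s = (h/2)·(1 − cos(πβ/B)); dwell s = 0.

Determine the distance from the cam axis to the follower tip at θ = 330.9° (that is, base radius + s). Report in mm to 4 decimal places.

seg 1 [0°–72.2°] cycloidal, h=6: full span → s += 6 → s = 6.0000
seg 2 [72.2°–126.1°] uniform, h=30: full span → s += 30 → s = 36.0000
seg 3 [126.1°–171.8°] dwell: s stays 36.0000
seg 4 [171.8°–271.5°] cycloidal, h=15: full span → s += 15 → s = 51.0000
seg 5 [271.5°–360°] cycloidal, h=13: θ=330.9° here. β=59.4, B=88.5. 13·(0.6712 − sin(2π·0.6712)/(2π)) = 10.5459 → s = 61.5459
radial distance = base radius + s = 12 + 61.5459 = 73.5459

73.5459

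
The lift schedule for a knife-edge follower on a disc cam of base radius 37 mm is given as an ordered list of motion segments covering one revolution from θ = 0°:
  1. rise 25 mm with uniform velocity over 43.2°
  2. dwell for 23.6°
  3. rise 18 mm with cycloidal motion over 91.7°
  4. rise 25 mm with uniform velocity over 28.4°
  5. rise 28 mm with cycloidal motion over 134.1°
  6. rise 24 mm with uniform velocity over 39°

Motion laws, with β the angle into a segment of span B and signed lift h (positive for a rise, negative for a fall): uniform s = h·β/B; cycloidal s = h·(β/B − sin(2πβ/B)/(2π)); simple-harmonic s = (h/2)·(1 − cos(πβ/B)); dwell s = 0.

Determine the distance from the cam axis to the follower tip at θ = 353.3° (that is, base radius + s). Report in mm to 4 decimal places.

seg 1 [0°–43.2°] uniform, h=25: full span → s += 25 → s = 25.0000
seg 2 [43.2°–66.8°] dwell: s stays 25.0000
seg 3 [66.8°–158.5°] cycloidal, h=18: full span → s += 18 → s = 43.0000
seg 4 [158.5°–186.9°] uniform, h=25: full span → s += 25 → s = 68.0000
seg 5 [186.9°–321°] cycloidal, h=28: full span → s += 28 → s = 96.0000
seg 6 [321°–360°] uniform, h=24: θ=353.3° here. β=32.3, B=39. 24·32.3/39 = 19.8769 → s = 115.8769
radial distance = base radius + s = 37 + 115.8769 = 152.8769

152.8769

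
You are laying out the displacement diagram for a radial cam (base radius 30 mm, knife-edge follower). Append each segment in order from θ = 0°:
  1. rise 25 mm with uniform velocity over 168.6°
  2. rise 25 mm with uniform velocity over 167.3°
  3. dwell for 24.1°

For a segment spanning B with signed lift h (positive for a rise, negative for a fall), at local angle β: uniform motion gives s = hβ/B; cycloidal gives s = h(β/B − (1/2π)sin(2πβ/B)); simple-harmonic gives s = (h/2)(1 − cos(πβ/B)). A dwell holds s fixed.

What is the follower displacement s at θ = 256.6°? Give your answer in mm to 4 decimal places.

seg 1 [0°–168.6°] uniform, h=25: full span → s += 25 → s = 25.0000
seg 2 [168.6°–335.9°] uniform, h=25: θ=256.6° here. β=88, B=167.3. 25·88/167.3 = 13.1500 → s = 38.1500

38.1500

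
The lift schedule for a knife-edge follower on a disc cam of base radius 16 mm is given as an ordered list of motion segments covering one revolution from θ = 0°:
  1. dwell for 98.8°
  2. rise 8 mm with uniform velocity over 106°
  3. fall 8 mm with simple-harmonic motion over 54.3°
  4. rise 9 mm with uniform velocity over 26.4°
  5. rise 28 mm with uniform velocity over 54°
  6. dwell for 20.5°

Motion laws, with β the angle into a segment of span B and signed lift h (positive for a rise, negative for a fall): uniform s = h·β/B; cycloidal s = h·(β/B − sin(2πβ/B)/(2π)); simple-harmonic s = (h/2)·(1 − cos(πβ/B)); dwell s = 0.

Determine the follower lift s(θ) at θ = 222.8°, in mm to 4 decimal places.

seg 1 [0°–98.8°] dwell: s stays 0.0000
seg 2 [98.8°–204.8°] uniform, h=8: full span → s += 8 → s = 8.0000
seg 3 [204.8°–259.1°] simple-harmonic, h=-8: θ=222.8° here. β=18, B=54.3. -8/2·(1 − cos(π·0.3315)) = -1.9800 → s = 6.0200

6.0200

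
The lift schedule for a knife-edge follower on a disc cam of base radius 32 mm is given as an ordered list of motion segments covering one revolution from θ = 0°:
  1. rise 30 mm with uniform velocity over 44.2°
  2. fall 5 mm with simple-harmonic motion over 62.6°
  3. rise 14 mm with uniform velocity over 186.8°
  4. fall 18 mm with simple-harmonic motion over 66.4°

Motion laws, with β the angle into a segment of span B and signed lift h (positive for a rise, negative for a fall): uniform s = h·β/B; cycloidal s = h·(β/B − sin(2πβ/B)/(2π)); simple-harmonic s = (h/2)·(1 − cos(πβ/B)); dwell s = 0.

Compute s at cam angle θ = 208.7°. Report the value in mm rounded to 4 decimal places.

seg 1 [0°–44.2°] uniform, h=30: full span → s += 30 → s = 30.0000
seg 2 [44.2°–106.8°] simple-harmonic, h=-5: full span → s += -5 → s = 25.0000
seg 3 [106.8°–293.6°] uniform, h=14: θ=208.7° here. β=101.9, B=186.8. 14·101.9/186.8 = 7.6370 → s = 32.6370

32.6370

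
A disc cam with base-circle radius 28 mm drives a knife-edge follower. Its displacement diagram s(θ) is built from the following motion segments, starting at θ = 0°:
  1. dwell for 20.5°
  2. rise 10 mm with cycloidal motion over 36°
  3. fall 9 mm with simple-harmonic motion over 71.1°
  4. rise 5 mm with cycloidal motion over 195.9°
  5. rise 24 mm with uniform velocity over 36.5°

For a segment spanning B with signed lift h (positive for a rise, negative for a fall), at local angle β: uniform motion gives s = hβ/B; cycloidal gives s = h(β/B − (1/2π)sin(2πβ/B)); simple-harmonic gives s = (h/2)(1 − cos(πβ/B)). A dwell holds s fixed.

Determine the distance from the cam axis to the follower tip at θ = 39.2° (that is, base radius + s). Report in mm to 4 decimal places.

seg 1 [0°–20.5°] dwell: s stays 0.0000
seg 2 [20.5°–56.5°] cycloidal, h=10: θ=39.2° here. β=18.7, B=36. 10·(0.5194 − sin(2π·0.5194)/(2π)) = 5.3884 → s = 5.3884
radial distance = base radius + s = 28 + 5.3884 = 33.3884

33.3884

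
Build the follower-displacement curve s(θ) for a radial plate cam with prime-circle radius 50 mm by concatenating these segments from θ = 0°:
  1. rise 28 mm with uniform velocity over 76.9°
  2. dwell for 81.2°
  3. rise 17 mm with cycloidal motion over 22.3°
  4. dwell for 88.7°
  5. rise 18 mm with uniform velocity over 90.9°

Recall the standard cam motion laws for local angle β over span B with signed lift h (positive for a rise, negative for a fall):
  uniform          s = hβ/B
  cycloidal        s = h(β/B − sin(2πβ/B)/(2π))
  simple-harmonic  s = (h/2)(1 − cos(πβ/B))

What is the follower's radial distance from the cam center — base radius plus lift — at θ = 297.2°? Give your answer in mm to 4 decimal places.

seg 1 [0°–76.9°] uniform, h=28: full span → s += 28 → s = 28.0000
seg 2 [76.9°–158.1°] dwell: s stays 28.0000
seg 3 [158.1°–180.4°] cycloidal, h=17: full span → s += 17 → s = 45.0000
seg 4 [180.4°–269.1°] dwell: s stays 45.0000
seg 5 [269.1°–360°] uniform, h=18: θ=297.2° here. β=28.1, B=90.9. 18·28.1/90.9 = 5.5644 → s = 50.5644
radial distance = base radius + s = 50 + 50.5644 = 100.5644

100.5644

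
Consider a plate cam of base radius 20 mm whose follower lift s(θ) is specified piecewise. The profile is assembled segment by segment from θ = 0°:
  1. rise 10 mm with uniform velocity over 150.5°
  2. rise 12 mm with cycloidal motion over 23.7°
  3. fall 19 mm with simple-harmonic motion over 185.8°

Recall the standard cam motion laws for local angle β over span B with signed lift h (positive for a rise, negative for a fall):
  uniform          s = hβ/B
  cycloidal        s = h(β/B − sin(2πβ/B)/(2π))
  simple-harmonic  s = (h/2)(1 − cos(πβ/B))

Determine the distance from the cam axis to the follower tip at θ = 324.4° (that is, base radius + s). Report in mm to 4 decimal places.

seg 1 [0°–150.5°] uniform, h=10: full span → s += 10 → s = 10.0000
seg 2 [150.5°–174.2°] cycloidal, h=12: full span → s += 12 → s = 22.0000
seg 3 [174.2°–360°] simple-harmonic, h=-19: θ=324.4° here. β=150.2, B=185.8. -19/2·(1 − cos(π·0.8084)) = -17.3303 → s = 4.6697
radial distance = base radius + s = 20 + 4.6697 = 24.6697

24.6697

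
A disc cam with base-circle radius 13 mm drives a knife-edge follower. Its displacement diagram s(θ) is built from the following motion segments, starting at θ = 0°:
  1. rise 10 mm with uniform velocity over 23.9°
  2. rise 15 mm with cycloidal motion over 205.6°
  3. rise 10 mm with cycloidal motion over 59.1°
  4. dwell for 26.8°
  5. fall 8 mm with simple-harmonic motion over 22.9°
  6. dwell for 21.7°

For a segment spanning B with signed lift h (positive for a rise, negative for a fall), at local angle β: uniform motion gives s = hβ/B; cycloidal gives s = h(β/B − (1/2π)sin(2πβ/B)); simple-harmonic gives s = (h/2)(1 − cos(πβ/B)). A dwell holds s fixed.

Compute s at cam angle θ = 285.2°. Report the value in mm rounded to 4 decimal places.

seg 1 [0°–23.9°] uniform, h=10: full span → s += 10 → s = 10.0000
seg 2 [23.9°–229.5°] cycloidal, h=15: full span → s += 15 → s = 25.0000
seg 3 [229.5°–288.6°] cycloidal, h=10: θ=285.2° here. β=55.7, B=59.1. 10·(0.9425 − sin(2π·0.9425)/(2π)) = 9.9876 → s = 34.9876

34.9876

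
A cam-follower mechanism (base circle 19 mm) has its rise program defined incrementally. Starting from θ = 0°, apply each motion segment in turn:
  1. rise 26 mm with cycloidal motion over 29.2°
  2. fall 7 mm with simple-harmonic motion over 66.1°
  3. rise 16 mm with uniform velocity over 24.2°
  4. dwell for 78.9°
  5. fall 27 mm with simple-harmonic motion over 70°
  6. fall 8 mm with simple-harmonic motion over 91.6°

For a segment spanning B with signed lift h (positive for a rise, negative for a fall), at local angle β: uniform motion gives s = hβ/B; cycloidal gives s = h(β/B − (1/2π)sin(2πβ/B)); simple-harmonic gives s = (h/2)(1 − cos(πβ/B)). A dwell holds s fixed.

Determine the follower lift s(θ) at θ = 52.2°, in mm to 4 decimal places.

seg 1 [0°–29.2°] cycloidal, h=26: full span → s += 26 → s = 26.0000
seg 2 [29.2°–95.3°] simple-harmonic, h=-7: θ=52.2° here. β=23, B=66.1. -7/2·(1 − cos(π·0.3480)) = -1.8911 → s = 24.1089

24.1089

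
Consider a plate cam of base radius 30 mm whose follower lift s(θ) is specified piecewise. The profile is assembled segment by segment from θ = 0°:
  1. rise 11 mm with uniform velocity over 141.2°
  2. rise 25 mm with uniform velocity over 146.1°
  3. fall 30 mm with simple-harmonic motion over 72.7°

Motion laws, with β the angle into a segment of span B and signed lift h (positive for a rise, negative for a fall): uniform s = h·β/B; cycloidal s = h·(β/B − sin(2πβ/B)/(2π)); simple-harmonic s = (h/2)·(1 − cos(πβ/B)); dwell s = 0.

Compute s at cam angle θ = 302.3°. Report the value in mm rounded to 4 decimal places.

seg 1 [0°–141.2°] uniform, h=11: full span → s += 11 → s = 11.0000
seg 2 [141.2°–287.3°] uniform, h=25: full span → s += 25 → s = 36.0000
seg 3 [287.3°–360°] simple-harmonic, h=-30: θ=302.3° here. β=15, B=72.7. -30/2·(1 − cos(π·0.2063)) = -3.0424 → s = 32.9576

32.9576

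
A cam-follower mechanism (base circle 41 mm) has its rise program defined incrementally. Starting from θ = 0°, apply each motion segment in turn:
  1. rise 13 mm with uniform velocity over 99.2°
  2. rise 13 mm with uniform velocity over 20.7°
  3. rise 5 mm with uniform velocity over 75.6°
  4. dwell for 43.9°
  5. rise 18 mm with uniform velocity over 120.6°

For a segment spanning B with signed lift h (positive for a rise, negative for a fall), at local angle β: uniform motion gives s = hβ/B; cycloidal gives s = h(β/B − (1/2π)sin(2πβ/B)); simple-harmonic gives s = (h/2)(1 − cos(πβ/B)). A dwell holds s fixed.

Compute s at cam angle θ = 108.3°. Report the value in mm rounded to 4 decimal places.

seg 1 [0°–99.2°] uniform, h=13: full span → s += 13 → s = 13.0000
seg 2 [99.2°–119.9°] uniform, h=13: θ=108.3° here. β=9.1, B=20.7. 13·9.1/20.7 = 5.7150 → s = 18.7150

18.7150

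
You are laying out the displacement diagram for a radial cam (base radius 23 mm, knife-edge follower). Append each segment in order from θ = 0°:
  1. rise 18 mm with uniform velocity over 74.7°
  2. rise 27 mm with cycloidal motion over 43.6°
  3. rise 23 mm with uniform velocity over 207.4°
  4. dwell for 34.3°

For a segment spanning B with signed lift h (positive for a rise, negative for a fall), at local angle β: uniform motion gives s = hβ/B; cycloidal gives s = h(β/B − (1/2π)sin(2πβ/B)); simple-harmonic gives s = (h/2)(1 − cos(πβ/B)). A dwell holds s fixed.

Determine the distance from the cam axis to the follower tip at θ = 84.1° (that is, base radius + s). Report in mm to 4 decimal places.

seg 1 [0°–74.7°] uniform, h=18: full span → s += 18 → s = 18.0000
seg 2 [74.7°–118.3°] cycloidal, h=27: θ=84.1° here. β=9.4, B=43.6. 27·(0.2156 − sin(2π·0.2156)/(2π)) = 1.6239 → s = 19.6239
radial distance = base radius + s = 23 + 19.6239 = 42.6239

42.6239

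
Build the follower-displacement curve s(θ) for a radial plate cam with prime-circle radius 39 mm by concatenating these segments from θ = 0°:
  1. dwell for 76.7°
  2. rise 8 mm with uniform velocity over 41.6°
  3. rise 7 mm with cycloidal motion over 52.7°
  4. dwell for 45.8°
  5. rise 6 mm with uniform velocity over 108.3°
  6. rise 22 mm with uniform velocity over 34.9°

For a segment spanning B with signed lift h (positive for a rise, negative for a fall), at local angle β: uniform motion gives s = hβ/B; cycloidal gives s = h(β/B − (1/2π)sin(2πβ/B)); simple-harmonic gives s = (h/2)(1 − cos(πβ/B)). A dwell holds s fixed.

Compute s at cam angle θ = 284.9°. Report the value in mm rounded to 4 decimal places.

seg 1 [0°–76.7°] dwell: s stays 0.0000
seg 2 [76.7°–118.3°] uniform, h=8: full span → s += 8 → s = 8.0000
seg 3 [118.3°–171°] cycloidal, h=7: full span → s += 7 → s = 15.0000
seg 4 [171°–216.8°] dwell: s stays 15.0000
seg 5 [216.8°–325.1°] uniform, h=6: θ=284.9° here. β=68.1, B=108.3. 6·68.1/108.3 = 3.7729 → s = 18.7729

18.7729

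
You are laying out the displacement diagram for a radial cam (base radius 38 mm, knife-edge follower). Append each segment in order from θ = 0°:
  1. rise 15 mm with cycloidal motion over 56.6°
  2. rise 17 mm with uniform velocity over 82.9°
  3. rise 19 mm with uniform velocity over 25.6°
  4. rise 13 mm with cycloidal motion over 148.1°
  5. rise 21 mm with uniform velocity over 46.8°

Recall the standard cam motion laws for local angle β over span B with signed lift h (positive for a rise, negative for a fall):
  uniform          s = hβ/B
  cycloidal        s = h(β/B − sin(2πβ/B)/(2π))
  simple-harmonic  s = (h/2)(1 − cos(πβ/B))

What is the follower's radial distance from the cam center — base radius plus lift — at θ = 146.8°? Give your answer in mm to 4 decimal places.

seg 1 [0°–56.6°] cycloidal, h=15: full span → s += 15 → s = 15.0000
seg 2 [56.6°–139.5°] uniform, h=17: full span → s += 17 → s = 32.0000
seg 3 [139.5°–165.1°] uniform, h=19: θ=146.8° here. β=7.3, B=25.6. 19·7.3/25.6 = 5.4180 → s = 37.4180
radial distance = base radius + s = 38 + 37.4180 = 75.4180

75.4180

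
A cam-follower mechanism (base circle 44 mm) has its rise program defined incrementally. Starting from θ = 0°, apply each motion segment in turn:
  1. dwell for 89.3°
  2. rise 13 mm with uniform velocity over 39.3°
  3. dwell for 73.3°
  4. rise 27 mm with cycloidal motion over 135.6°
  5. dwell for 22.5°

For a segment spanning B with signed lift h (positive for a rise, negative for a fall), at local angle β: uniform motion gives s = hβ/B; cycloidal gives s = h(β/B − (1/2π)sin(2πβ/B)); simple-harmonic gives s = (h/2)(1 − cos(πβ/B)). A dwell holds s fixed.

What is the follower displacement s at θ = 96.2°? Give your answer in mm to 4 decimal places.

seg 1 [0°–89.3°] dwell: s stays 0.0000
seg 2 [89.3°–128.6°] uniform, h=13: θ=96.2° here. β=6.9, B=39.3. 13·6.9/39.3 = 2.2824 → s = 2.2824

2.2824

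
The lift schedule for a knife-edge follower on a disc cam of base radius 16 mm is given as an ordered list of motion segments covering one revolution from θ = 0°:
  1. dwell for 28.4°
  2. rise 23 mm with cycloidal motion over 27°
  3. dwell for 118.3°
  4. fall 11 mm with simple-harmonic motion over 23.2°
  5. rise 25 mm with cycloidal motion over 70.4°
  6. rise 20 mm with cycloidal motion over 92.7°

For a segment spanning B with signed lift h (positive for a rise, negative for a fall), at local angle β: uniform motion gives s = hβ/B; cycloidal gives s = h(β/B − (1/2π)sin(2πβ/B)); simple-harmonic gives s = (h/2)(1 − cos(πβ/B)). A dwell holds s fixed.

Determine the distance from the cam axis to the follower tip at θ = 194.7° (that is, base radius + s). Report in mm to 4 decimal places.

seg 1 [0°–28.4°] dwell: s stays 0.0000
seg 2 [28.4°–55.4°] cycloidal, h=23: full span → s += 23 → s = 23.0000
seg 3 [55.4°–173.7°] dwell: s stays 23.0000
seg 4 [173.7°–196.9°] simple-harmonic, h=-11: θ=194.7° here. β=21, B=23.2. -11/2·(1 − cos(π·0.9052)) = -10.7577 → s = 12.2423
radial distance = base radius + s = 16 + 12.2423 = 28.2423

28.2423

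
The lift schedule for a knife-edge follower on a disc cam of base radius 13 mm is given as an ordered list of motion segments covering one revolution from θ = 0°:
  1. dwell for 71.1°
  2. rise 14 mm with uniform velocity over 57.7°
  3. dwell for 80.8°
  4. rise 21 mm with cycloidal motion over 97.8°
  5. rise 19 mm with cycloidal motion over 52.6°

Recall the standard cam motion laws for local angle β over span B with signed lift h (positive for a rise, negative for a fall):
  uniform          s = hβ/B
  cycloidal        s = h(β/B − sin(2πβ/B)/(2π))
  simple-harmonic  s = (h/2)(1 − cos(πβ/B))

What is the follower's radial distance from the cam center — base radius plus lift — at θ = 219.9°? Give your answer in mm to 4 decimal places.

seg 1 [0°–71.1°] dwell: s stays 0.0000
seg 2 [71.1°–128.8°] uniform, h=14: full span → s += 14 → s = 14.0000
seg 3 [128.8°–209.6°] dwell: s stays 14.0000
seg 4 [209.6°–307.4°] cycloidal, h=21: θ=219.9° here. β=10.3, B=97.8. 21·(0.1053 − sin(2π·0.1053)/(2π)) = 0.1579 → s = 14.1579
radial distance = base radius + s = 13 + 14.1579 = 27.1579

27.1579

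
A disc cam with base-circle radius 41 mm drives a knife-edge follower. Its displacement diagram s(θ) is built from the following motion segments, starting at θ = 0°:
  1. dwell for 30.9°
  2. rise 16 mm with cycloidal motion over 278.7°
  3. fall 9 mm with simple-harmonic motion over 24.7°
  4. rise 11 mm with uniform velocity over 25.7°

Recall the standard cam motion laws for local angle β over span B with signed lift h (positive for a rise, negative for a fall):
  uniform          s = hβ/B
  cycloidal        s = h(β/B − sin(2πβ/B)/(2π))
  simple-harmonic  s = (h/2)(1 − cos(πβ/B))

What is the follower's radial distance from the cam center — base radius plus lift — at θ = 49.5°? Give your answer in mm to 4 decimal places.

seg 1 [0°–30.9°] dwell: s stays 0.0000
seg 2 [30.9°–309.6°] cycloidal, h=16: θ=49.5° here. β=18.6, B=278.7. 16·(0.0667 − sin(2π·0.0667)/(2π)) = 0.0310 → s = 0.0310
radial distance = base radius + s = 41 + 0.0310 = 41.0310

41.0310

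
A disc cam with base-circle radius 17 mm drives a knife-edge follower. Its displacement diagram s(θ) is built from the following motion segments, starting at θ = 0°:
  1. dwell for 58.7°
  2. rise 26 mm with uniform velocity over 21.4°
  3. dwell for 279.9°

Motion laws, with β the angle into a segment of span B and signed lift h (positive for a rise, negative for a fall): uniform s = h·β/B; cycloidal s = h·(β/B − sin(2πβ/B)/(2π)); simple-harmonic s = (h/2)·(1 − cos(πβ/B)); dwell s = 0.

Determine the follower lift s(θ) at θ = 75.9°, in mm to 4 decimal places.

seg 1 [0°–58.7°] dwell: s stays 0.0000
seg 2 [58.7°–80.1°] uniform, h=26: θ=75.9° here. β=17.2, B=21.4. 26·17.2/21.4 = 20.8972 → s = 20.8972

20.8972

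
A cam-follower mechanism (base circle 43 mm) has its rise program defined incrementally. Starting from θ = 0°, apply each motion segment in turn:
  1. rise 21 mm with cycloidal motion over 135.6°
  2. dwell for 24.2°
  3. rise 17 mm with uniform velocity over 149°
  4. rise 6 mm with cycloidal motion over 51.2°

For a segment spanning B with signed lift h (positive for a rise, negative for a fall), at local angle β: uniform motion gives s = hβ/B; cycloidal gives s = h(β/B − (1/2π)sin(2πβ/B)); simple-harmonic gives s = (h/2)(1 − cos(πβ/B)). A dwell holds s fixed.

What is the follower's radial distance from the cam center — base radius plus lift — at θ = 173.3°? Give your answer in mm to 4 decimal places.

seg 1 [0°–135.6°] cycloidal, h=21: full span → s += 21 → s = 21.0000
seg 2 [135.6°–159.8°] dwell: s stays 21.0000
seg 3 [159.8°–308.8°] uniform, h=17: θ=173.3° here. β=13.5, B=149. 17·13.5/149 = 1.5403 → s = 22.5403
radial distance = base radius + s = 43 + 22.5403 = 65.5403

65.5403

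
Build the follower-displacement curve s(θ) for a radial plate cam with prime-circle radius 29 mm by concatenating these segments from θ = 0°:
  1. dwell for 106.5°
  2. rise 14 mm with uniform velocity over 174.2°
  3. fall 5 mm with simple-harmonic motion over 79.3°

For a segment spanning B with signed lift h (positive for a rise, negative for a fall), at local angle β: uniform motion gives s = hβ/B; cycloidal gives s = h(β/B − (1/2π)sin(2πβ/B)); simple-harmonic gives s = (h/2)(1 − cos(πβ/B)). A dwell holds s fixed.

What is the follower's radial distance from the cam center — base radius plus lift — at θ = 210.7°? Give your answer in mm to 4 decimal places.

seg 1 [0°–106.5°] dwell: s stays 0.0000
seg 2 [106.5°–280.7°] uniform, h=14: θ=210.7° here. β=104.2, B=174.2. 14·104.2/174.2 = 8.3743 → s = 8.3743
radial distance = base radius + s = 29 + 8.3743 = 37.3743

37.3743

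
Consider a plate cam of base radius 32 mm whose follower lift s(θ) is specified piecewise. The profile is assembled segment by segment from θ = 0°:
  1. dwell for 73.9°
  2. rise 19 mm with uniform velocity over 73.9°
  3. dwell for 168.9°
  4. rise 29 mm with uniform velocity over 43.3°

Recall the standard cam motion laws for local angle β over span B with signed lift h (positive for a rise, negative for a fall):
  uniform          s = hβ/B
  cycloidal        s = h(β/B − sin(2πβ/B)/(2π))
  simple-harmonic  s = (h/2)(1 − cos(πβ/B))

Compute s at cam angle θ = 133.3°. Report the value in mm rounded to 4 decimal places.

seg 1 [0°–73.9°] dwell: s stays 0.0000
seg 2 [73.9°–147.8°] uniform, h=19: θ=133.3° here. β=59.4, B=73.9. 19·59.4/73.9 = 15.2720 → s = 15.2720

15.2720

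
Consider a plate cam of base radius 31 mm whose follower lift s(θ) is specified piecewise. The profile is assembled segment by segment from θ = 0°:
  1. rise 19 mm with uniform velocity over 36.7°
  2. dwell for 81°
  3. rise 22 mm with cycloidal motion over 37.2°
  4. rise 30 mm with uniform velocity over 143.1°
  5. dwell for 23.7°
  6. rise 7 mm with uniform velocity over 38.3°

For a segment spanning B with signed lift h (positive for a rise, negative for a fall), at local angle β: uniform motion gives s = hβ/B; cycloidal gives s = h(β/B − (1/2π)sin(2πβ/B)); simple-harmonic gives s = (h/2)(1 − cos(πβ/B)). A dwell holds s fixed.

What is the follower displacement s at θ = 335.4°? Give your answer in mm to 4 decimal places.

seg 1 [0°–36.7°] uniform, h=19: full span → s += 19 → s = 19.0000
seg 2 [36.7°–117.7°] dwell: s stays 19.0000
seg 3 [117.7°–154.9°] cycloidal, h=22: full span → s += 22 → s = 41.0000
seg 4 [154.9°–298°] uniform, h=30: full span → s += 30 → s = 71.0000
seg 5 [298°–321.7°] dwell: s stays 71.0000
seg 6 [321.7°–360°] uniform, h=7: θ=335.4° here. β=13.7, B=38.3. 7·13.7/38.3 = 2.5039 → s = 73.5039

73.5039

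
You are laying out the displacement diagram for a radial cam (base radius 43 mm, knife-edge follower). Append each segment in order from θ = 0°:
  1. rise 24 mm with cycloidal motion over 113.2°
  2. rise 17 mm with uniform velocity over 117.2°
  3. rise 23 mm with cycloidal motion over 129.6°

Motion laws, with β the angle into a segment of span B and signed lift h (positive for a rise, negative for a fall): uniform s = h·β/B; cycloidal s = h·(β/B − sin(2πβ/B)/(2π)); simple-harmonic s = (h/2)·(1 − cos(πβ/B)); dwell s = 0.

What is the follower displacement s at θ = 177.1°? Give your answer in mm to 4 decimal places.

seg 1 [0°–113.2°] cycloidal, h=24: full span → s += 24 → s = 24.0000
seg 2 [113.2°–230.4°] uniform, h=17: θ=177.1° here. β=63.9, B=117.2. 17·63.9/117.2 = 9.2688 → s = 33.2688

33.2688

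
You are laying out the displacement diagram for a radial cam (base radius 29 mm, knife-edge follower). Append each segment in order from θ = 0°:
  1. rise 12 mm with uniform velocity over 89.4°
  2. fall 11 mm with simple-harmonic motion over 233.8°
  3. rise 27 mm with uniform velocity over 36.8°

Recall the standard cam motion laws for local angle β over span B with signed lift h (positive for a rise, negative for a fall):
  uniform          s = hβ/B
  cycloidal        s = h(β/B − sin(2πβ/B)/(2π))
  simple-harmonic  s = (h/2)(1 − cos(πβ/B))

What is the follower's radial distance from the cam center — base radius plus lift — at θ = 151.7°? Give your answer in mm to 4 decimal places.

seg 1 [0°–89.4°] uniform, h=12: full span → s += 12 → s = 12.0000
seg 2 [89.4°–323.2°] simple-harmonic, h=-11: θ=151.7° here. β=62.3, B=233.8. -11/2·(1 − cos(π·0.2665)) = -1.8172 → s = 10.1828
radial distance = base radius + s = 29 + 10.1828 = 39.1828

39.1828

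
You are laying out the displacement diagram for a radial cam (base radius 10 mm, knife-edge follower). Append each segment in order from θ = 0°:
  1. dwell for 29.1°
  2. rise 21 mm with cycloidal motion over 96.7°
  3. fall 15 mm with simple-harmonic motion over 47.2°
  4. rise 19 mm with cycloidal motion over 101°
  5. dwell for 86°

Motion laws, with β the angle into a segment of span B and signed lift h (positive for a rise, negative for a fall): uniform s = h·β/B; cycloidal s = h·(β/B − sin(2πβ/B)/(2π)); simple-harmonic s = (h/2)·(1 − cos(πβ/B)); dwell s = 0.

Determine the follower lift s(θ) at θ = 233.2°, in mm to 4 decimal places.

seg 1 [0°–29.1°] dwell: s stays 0.0000
seg 2 [29.1°–125.8°] cycloidal, h=21: full span → s += 21 → s = 21.0000
seg 3 [125.8°–173°] simple-harmonic, h=-15: full span → s += -15 → s = 6.0000
seg 4 [173°–274°] cycloidal, h=19: θ=233.2° here. β=60.2, B=101. 19·(0.5960 − sin(2π·0.5960)/(2π)) = 13.0408 → s = 19.0408

19.0408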